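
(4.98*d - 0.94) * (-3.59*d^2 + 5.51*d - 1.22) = -17.8782*d^3 + 30.8144*d^2 - 11.255*d + 1.1468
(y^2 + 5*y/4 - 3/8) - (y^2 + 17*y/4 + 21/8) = -3*y - 3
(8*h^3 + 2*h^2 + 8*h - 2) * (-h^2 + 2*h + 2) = -8*h^5 + 14*h^4 + 12*h^3 + 22*h^2 + 12*h - 4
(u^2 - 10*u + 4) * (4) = 4*u^2 - 40*u + 16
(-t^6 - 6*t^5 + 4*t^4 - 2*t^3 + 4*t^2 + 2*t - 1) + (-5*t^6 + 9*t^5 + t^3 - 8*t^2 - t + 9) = -6*t^6 + 3*t^5 + 4*t^4 - t^3 - 4*t^2 + t + 8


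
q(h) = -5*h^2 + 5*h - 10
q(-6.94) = -285.52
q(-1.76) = -34.29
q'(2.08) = -15.80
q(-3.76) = -99.49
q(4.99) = -109.55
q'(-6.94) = 74.40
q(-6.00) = -220.00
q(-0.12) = -10.67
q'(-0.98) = 14.80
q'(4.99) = -44.90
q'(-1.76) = 22.60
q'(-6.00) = 65.00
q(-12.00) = -790.00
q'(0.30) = 2.00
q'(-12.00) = 125.00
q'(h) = 5 - 10*h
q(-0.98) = -19.70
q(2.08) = -21.23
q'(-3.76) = 42.60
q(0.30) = -8.95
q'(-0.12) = 6.20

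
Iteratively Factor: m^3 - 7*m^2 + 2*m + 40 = (m - 4)*(m^2 - 3*m - 10) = (m - 5)*(m - 4)*(m + 2)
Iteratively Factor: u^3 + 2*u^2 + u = (u + 1)*(u^2 + u) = (u + 1)^2*(u)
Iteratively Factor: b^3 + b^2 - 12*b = (b + 4)*(b^2 - 3*b) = b*(b + 4)*(b - 3)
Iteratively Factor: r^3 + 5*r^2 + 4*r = (r + 1)*(r^2 + 4*r) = (r + 1)*(r + 4)*(r)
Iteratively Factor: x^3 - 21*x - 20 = (x + 4)*(x^2 - 4*x - 5) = (x + 1)*(x + 4)*(x - 5)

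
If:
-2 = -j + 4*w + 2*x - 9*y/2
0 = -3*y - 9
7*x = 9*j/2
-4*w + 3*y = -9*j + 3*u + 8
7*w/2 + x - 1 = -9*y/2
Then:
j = 3143/44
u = 29119/132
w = -395/44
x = 4041/88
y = -3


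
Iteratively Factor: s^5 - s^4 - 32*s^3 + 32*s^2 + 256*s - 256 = (s - 1)*(s^4 - 32*s^2 + 256) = (s - 4)*(s - 1)*(s^3 + 4*s^2 - 16*s - 64) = (s - 4)^2*(s - 1)*(s^2 + 8*s + 16) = (s - 4)^2*(s - 1)*(s + 4)*(s + 4)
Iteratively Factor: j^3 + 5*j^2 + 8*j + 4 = (j + 2)*(j^2 + 3*j + 2) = (j + 1)*(j + 2)*(j + 2)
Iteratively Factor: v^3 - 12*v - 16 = (v + 2)*(v^2 - 2*v - 8) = (v + 2)^2*(v - 4)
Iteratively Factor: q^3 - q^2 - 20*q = (q - 5)*(q^2 + 4*q) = q*(q - 5)*(q + 4)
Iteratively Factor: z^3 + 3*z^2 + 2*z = (z + 1)*(z^2 + 2*z) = (z + 1)*(z + 2)*(z)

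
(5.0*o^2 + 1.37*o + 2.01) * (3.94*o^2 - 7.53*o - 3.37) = 19.7*o^4 - 32.2522*o^3 - 19.2467*o^2 - 19.7522*o - 6.7737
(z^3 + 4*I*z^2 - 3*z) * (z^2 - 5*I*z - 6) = z^5 - I*z^4 + 11*z^3 - 9*I*z^2 + 18*z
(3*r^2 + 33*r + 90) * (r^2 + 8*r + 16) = 3*r^4 + 57*r^3 + 402*r^2 + 1248*r + 1440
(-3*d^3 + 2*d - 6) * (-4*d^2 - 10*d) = 12*d^5 + 30*d^4 - 8*d^3 + 4*d^2 + 60*d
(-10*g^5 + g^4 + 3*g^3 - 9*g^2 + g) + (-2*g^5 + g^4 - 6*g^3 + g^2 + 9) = -12*g^5 + 2*g^4 - 3*g^3 - 8*g^2 + g + 9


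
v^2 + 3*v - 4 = (v - 1)*(v + 4)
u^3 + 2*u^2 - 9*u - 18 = (u - 3)*(u + 2)*(u + 3)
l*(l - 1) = l^2 - l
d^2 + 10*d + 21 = (d + 3)*(d + 7)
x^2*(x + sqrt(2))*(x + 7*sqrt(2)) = x^4 + 8*sqrt(2)*x^3 + 14*x^2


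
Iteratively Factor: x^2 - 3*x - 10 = (x - 5)*(x + 2)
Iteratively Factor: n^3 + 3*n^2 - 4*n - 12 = (n - 2)*(n^2 + 5*n + 6) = (n - 2)*(n + 3)*(n + 2)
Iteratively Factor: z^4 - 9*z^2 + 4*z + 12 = (z - 2)*(z^3 + 2*z^2 - 5*z - 6) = (z - 2)*(z + 3)*(z^2 - z - 2) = (z - 2)*(z + 1)*(z + 3)*(z - 2)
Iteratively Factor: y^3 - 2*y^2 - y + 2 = (y + 1)*(y^2 - 3*y + 2) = (y - 1)*(y + 1)*(y - 2)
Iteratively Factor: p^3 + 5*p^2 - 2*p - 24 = (p + 3)*(p^2 + 2*p - 8) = (p - 2)*(p + 3)*(p + 4)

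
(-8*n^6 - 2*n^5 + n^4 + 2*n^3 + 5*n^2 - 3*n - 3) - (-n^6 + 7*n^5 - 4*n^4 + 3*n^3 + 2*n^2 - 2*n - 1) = -7*n^6 - 9*n^5 + 5*n^4 - n^3 + 3*n^2 - n - 2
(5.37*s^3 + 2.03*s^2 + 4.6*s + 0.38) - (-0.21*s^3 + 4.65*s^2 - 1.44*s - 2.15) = 5.58*s^3 - 2.62*s^2 + 6.04*s + 2.53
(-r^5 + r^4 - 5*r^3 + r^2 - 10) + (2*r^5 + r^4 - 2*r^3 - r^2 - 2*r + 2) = r^5 + 2*r^4 - 7*r^3 - 2*r - 8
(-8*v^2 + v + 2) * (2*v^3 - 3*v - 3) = -16*v^5 + 2*v^4 + 28*v^3 + 21*v^2 - 9*v - 6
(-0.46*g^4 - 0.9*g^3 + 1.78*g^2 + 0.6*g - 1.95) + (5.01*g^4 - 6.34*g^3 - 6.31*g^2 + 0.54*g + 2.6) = 4.55*g^4 - 7.24*g^3 - 4.53*g^2 + 1.14*g + 0.65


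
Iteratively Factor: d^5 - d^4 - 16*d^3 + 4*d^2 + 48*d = (d + 2)*(d^4 - 3*d^3 - 10*d^2 + 24*d) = (d + 2)*(d + 3)*(d^3 - 6*d^2 + 8*d) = (d - 4)*(d + 2)*(d + 3)*(d^2 - 2*d) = d*(d - 4)*(d + 2)*(d + 3)*(d - 2)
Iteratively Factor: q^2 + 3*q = (q)*(q + 3)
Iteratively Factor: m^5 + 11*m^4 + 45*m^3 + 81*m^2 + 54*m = (m + 3)*(m^4 + 8*m^3 + 21*m^2 + 18*m) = m*(m + 3)*(m^3 + 8*m^2 + 21*m + 18) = m*(m + 2)*(m + 3)*(m^2 + 6*m + 9) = m*(m + 2)*(m + 3)^2*(m + 3)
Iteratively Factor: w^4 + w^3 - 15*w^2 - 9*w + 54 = (w - 2)*(w^3 + 3*w^2 - 9*w - 27) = (w - 2)*(w + 3)*(w^2 - 9) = (w - 2)*(w + 3)^2*(w - 3)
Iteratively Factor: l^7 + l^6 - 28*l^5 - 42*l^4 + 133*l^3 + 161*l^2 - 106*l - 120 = (l + 3)*(l^6 - 2*l^5 - 22*l^4 + 24*l^3 + 61*l^2 - 22*l - 40) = (l + 3)*(l + 4)*(l^5 - 6*l^4 + 2*l^3 + 16*l^2 - 3*l - 10) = (l + 1)*(l + 3)*(l + 4)*(l^4 - 7*l^3 + 9*l^2 + 7*l - 10) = (l - 2)*(l + 1)*(l + 3)*(l + 4)*(l^3 - 5*l^2 - l + 5) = (l - 2)*(l - 1)*(l + 1)*(l + 3)*(l + 4)*(l^2 - 4*l - 5) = (l - 2)*(l - 1)*(l + 1)^2*(l + 3)*(l + 4)*(l - 5)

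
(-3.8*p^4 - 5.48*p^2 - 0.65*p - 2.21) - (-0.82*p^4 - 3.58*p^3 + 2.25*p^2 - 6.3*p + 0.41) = -2.98*p^4 + 3.58*p^3 - 7.73*p^2 + 5.65*p - 2.62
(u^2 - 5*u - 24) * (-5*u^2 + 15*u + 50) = -5*u^4 + 40*u^3 + 95*u^2 - 610*u - 1200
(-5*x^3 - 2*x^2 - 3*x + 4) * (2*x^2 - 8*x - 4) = -10*x^5 + 36*x^4 + 30*x^3 + 40*x^2 - 20*x - 16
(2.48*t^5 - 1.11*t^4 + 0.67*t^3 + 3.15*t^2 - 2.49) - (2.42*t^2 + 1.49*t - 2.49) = 2.48*t^5 - 1.11*t^4 + 0.67*t^3 + 0.73*t^2 - 1.49*t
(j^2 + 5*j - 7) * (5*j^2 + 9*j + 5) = 5*j^4 + 34*j^3 + 15*j^2 - 38*j - 35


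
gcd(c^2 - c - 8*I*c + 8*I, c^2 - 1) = c - 1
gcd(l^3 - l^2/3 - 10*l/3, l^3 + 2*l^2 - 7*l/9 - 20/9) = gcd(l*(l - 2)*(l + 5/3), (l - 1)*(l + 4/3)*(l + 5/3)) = l + 5/3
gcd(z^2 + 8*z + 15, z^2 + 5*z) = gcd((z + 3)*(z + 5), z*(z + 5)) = z + 5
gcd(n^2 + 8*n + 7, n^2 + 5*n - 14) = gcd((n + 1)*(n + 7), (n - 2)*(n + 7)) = n + 7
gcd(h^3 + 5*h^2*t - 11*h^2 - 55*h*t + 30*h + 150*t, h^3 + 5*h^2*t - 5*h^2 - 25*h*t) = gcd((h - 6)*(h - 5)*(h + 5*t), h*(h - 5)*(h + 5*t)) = h^2 + 5*h*t - 5*h - 25*t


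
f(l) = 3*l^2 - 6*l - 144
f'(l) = 6*l - 6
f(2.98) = -135.24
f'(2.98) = 11.88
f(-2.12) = -117.80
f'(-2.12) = -18.72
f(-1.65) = -125.93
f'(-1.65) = -15.90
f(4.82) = -103.22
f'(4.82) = 22.92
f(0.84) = -146.92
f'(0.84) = -0.96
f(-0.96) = -135.48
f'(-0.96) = -11.76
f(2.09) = -143.44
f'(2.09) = 6.54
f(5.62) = -82.97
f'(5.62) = 27.72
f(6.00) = -72.00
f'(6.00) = 30.00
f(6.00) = -72.00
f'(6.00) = 30.00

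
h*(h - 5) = h^2 - 5*h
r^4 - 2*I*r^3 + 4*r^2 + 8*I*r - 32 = (r - 2)*(r + 2)*(r - 4*I)*(r + 2*I)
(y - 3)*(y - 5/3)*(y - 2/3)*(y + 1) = y^4 - 13*y^3/3 + 25*y^2/9 + 43*y/9 - 10/3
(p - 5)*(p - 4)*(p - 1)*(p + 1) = p^4 - 9*p^3 + 19*p^2 + 9*p - 20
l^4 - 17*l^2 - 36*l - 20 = (l - 5)*(l + 1)*(l + 2)^2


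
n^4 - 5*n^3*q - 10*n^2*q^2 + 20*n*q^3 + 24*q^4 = (n - 6*q)*(n - 2*q)*(n + q)*(n + 2*q)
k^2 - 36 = (k - 6)*(k + 6)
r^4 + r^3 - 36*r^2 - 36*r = r*(r - 6)*(r + 1)*(r + 6)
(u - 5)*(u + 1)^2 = u^3 - 3*u^2 - 9*u - 5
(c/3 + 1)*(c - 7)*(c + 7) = c^3/3 + c^2 - 49*c/3 - 49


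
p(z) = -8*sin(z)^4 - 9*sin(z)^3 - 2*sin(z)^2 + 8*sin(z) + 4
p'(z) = -32*sin(z)^3*cos(z) - 27*sin(z)^2*cos(z) - 4*sin(z)*cos(z) + 8*cos(z)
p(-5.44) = 2.62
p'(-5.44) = -15.54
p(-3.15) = 4.07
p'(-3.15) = -7.96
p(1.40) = -6.22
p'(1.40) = -8.97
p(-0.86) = -1.93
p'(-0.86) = 6.17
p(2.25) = 1.84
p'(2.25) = 16.67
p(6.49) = 5.47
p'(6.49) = 5.64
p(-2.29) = -1.88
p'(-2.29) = -6.16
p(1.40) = -6.22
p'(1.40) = -8.97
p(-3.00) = 2.85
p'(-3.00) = -8.04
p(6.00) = 1.76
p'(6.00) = 7.40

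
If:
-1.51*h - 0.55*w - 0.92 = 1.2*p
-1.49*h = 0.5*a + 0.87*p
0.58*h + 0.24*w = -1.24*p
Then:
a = 1.06225433526012*w + 2.10057803468208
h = -0.334920095205712*w - 0.969738184291058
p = 0.453587215232914 - 0.036892213532812*w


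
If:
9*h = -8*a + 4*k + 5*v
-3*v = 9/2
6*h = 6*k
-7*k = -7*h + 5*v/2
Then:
No Solution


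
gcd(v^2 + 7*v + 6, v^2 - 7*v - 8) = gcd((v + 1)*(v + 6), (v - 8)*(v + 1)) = v + 1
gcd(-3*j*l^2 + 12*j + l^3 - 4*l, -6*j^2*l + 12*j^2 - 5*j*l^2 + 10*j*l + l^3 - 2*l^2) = l - 2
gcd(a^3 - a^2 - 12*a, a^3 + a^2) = a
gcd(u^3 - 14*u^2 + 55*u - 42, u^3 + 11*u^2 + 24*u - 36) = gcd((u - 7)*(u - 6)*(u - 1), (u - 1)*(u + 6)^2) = u - 1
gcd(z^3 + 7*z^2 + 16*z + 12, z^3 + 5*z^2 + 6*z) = z^2 + 5*z + 6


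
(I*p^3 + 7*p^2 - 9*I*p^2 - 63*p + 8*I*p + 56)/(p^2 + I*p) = (I*p^3 + p^2*(7 - 9*I) + p*(-63 + 8*I) + 56)/(p*(p + I))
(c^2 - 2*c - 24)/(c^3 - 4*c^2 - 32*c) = (c - 6)/(c*(c - 8))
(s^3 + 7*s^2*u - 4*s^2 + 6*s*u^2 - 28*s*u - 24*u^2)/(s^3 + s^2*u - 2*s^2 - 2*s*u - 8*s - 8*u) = (s + 6*u)/(s + 2)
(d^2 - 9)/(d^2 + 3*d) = (d - 3)/d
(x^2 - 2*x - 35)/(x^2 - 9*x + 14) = (x + 5)/(x - 2)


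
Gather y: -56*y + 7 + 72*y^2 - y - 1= 72*y^2 - 57*y + 6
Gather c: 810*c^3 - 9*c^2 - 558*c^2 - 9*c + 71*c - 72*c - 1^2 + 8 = 810*c^3 - 567*c^2 - 10*c + 7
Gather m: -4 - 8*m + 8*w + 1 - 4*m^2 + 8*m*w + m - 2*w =-4*m^2 + m*(8*w - 7) + 6*w - 3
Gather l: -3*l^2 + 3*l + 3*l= -3*l^2 + 6*l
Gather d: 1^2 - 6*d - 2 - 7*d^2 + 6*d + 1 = -7*d^2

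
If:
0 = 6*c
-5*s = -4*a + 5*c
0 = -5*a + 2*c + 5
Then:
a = 1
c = 0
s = 4/5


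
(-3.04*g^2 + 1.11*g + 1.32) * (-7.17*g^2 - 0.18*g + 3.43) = 21.7968*g^4 - 7.4115*g^3 - 20.0914*g^2 + 3.5697*g + 4.5276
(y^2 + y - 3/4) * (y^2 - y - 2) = y^4 - 15*y^2/4 - 5*y/4 + 3/2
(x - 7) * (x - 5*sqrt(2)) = x^2 - 5*sqrt(2)*x - 7*x + 35*sqrt(2)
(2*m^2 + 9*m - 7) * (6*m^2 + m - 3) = 12*m^4 + 56*m^3 - 39*m^2 - 34*m + 21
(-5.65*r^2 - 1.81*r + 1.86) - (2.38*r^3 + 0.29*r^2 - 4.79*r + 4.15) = -2.38*r^3 - 5.94*r^2 + 2.98*r - 2.29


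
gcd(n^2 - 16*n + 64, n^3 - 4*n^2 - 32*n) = n - 8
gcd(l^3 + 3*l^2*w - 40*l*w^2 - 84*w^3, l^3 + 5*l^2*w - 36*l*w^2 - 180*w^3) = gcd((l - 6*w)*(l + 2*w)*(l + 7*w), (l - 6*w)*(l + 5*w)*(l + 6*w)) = -l + 6*w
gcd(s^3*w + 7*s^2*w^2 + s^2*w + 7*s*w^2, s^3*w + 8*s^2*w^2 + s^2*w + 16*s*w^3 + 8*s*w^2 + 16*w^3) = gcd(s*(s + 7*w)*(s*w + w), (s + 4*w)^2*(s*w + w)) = s*w + w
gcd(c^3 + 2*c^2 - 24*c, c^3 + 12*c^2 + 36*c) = c^2 + 6*c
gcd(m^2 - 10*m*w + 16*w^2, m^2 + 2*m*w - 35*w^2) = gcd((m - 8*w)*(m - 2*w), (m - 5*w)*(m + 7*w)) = 1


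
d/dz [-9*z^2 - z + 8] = -18*z - 1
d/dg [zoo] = 0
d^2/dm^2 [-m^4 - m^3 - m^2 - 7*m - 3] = -12*m^2 - 6*m - 2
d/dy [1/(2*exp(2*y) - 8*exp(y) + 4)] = (2 - exp(y))*exp(y)/(exp(2*y) - 4*exp(y) + 2)^2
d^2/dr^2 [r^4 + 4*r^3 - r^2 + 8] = 12*r^2 + 24*r - 2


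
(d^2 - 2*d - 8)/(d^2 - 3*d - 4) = (d + 2)/(d + 1)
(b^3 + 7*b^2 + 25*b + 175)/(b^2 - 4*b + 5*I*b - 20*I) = (b^2 + b*(7 - 5*I) - 35*I)/(b - 4)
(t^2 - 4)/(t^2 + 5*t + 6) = (t - 2)/(t + 3)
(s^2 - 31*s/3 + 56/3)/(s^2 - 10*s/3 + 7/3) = (s - 8)/(s - 1)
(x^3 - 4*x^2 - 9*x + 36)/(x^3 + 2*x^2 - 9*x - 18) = (x - 4)/(x + 2)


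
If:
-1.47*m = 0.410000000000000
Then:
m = -0.28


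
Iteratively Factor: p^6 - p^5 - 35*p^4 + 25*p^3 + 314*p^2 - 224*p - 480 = (p + 4)*(p^5 - 5*p^4 - 15*p^3 + 85*p^2 - 26*p - 120) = (p + 1)*(p + 4)*(p^4 - 6*p^3 - 9*p^2 + 94*p - 120) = (p - 3)*(p + 1)*(p + 4)*(p^3 - 3*p^2 - 18*p + 40) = (p - 3)*(p + 1)*(p + 4)^2*(p^2 - 7*p + 10) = (p - 5)*(p - 3)*(p + 1)*(p + 4)^2*(p - 2)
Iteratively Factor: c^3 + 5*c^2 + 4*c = (c)*(c^2 + 5*c + 4) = c*(c + 1)*(c + 4)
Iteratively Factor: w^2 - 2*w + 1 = (w - 1)*(w - 1)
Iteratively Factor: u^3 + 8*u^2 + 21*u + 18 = (u + 2)*(u^2 + 6*u + 9) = (u + 2)*(u + 3)*(u + 3)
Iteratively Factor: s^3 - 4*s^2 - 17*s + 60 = (s + 4)*(s^2 - 8*s + 15) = (s - 3)*(s + 4)*(s - 5)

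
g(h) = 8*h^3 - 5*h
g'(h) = 24*h^2 - 5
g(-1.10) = -5.15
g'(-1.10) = 24.04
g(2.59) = 126.04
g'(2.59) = 155.99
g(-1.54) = -21.52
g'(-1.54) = 51.92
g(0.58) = -1.34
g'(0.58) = 3.07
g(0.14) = -0.68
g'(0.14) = -4.53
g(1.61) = 25.34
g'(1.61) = 57.21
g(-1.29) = -10.72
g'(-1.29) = 34.94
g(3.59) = 352.20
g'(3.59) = 304.31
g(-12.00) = -13764.00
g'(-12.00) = 3451.00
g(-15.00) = -26925.00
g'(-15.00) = 5395.00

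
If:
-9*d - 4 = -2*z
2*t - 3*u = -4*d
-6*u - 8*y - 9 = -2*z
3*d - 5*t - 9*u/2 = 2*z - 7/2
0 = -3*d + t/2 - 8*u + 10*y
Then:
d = 541/224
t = -1651/448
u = 171/224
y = 389/256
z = 5765/448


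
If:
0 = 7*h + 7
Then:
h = -1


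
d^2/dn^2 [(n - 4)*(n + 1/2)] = 2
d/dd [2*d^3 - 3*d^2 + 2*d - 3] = 6*d^2 - 6*d + 2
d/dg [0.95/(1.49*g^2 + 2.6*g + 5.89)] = (-2.831*g - 2.47)/(1.49*g^2 + 2.6*g + 5.89)^2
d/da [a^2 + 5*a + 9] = 2*a + 5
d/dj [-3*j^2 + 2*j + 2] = 2 - 6*j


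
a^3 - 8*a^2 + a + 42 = (a - 7)*(a - 3)*(a + 2)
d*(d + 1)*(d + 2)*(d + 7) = d^4 + 10*d^3 + 23*d^2 + 14*d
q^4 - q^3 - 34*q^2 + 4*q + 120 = (q - 6)*(q - 2)*(q + 2)*(q + 5)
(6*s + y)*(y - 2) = 6*s*y - 12*s + y^2 - 2*y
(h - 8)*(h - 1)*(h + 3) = h^3 - 6*h^2 - 19*h + 24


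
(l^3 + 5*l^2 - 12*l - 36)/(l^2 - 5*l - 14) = (l^2 + 3*l - 18)/(l - 7)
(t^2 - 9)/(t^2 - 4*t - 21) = (t - 3)/(t - 7)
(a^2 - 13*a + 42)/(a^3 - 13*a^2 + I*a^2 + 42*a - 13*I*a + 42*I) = 1/(a + I)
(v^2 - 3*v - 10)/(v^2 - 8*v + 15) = (v + 2)/(v - 3)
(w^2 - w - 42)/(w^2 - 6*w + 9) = (w^2 - w - 42)/(w^2 - 6*w + 9)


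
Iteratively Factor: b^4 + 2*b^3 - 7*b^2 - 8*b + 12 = (b + 3)*(b^3 - b^2 - 4*b + 4) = (b - 1)*(b + 3)*(b^2 - 4) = (b - 2)*(b - 1)*(b + 3)*(b + 2)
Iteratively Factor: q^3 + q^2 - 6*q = (q - 2)*(q^2 + 3*q) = q*(q - 2)*(q + 3)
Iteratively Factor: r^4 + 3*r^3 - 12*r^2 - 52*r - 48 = (r - 4)*(r^3 + 7*r^2 + 16*r + 12) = (r - 4)*(r + 2)*(r^2 + 5*r + 6) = (r - 4)*(r + 2)*(r + 3)*(r + 2)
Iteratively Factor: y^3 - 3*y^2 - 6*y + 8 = (y - 4)*(y^2 + y - 2) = (y - 4)*(y - 1)*(y + 2)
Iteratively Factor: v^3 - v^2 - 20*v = (v + 4)*(v^2 - 5*v) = v*(v + 4)*(v - 5)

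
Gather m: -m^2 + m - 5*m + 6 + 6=-m^2 - 4*m + 12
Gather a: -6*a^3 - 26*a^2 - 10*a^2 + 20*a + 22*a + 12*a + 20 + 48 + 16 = -6*a^3 - 36*a^2 + 54*a + 84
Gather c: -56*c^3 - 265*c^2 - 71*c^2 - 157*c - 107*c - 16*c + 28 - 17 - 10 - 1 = -56*c^3 - 336*c^2 - 280*c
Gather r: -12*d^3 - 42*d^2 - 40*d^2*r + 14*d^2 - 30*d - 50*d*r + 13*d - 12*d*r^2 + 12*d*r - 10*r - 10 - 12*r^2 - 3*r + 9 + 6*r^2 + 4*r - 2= -12*d^3 - 28*d^2 - 17*d + r^2*(-12*d - 6) + r*(-40*d^2 - 38*d - 9) - 3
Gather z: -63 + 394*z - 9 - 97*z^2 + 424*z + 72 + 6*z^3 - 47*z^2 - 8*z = 6*z^3 - 144*z^2 + 810*z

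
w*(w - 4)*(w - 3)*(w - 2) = w^4 - 9*w^3 + 26*w^2 - 24*w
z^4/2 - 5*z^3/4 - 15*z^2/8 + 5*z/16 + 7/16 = (z/2 + 1/2)*(z - 7/2)*(z - 1/2)*(z + 1/2)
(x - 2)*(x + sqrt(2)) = x^2 - 2*x + sqrt(2)*x - 2*sqrt(2)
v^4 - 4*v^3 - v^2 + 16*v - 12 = (v - 3)*(v - 2)*(v - 1)*(v + 2)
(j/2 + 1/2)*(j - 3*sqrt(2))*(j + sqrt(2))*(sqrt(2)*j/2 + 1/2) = sqrt(2)*j^4/4 - 3*j^3/4 + sqrt(2)*j^3/4 - 2*sqrt(2)*j^2 - 3*j^2/4 - 2*sqrt(2)*j - 3*j/2 - 3/2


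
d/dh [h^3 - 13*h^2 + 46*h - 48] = 3*h^2 - 26*h + 46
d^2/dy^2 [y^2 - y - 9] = 2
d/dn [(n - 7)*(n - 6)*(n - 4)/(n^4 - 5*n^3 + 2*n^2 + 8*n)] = (-n^4 + 26*n^3 - 141*n^2 + 84*n + 84)/(n^2*(n^4 - 2*n^3 - 3*n^2 + 4*n + 4))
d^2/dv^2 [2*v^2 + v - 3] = 4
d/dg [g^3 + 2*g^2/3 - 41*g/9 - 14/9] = 3*g^2 + 4*g/3 - 41/9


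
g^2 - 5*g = g*(g - 5)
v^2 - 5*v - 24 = (v - 8)*(v + 3)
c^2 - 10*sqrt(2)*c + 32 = (c - 8*sqrt(2))*(c - 2*sqrt(2))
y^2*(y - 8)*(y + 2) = y^4 - 6*y^3 - 16*y^2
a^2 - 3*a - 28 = (a - 7)*(a + 4)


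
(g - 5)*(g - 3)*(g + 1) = g^3 - 7*g^2 + 7*g + 15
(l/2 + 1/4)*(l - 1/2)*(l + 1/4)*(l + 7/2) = l^4/2 + 15*l^3/8 + 5*l^2/16 - 15*l/32 - 7/64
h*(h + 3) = h^2 + 3*h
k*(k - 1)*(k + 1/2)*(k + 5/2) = k^4 + 2*k^3 - 7*k^2/4 - 5*k/4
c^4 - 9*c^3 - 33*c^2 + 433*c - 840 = (c - 8)*(c - 5)*(c - 3)*(c + 7)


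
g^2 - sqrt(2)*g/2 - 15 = (g - 3*sqrt(2))*(g + 5*sqrt(2)/2)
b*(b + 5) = b^2 + 5*b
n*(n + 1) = n^2 + n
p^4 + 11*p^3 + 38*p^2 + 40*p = p*(p + 2)*(p + 4)*(p + 5)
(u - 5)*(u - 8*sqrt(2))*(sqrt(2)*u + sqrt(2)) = sqrt(2)*u^3 - 16*u^2 - 4*sqrt(2)*u^2 - 5*sqrt(2)*u + 64*u + 80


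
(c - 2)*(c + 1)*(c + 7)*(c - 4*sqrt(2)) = c^4 - 4*sqrt(2)*c^3 + 6*c^3 - 24*sqrt(2)*c^2 - 9*c^2 - 14*c + 36*sqrt(2)*c + 56*sqrt(2)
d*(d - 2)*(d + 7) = d^3 + 5*d^2 - 14*d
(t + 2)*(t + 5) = t^2 + 7*t + 10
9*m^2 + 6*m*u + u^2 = (3*m + u)^2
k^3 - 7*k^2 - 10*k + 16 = (k - 8)*(k - 1)*(k + 2)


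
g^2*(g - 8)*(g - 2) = g^4 - 10*g^3 + 16*g^2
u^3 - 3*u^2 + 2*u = u*(u - 2)*(u - 1)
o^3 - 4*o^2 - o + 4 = (o - 4)*(o - 1)*(o + 1)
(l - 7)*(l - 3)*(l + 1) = l^3 - 9*l^2 + 11*l + 21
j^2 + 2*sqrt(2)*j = j*(j + 2*sqrt(2))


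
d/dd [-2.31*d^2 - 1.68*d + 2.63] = -4.62*d - 1.68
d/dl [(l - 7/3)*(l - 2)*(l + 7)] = 3*l^2 + 16*l/3 - 77/3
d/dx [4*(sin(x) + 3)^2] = 8*(sin(x) + 3)*cos(x)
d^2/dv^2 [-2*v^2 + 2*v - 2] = -4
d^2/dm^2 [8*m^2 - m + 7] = 16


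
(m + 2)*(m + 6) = m^2 + 8*m + 12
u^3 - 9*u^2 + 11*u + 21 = (u - 7)*(u - 3)*(u + 1)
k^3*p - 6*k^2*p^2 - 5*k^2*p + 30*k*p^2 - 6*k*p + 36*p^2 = (k - 6)*(k - 6*p)*(k*p + p)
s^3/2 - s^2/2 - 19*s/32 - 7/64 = (s/2 + 1/4)*(s - 7/4)*(s + 1/4)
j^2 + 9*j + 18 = (j + 3)*(j + 6)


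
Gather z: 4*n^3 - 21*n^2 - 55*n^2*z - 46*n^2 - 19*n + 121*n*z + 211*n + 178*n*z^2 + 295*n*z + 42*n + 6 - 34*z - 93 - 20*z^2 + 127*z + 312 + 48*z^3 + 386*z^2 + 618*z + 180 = 4*n^3 - 67*n^2 + 234*n + 48*z^3 + z^2*(178*n + 366) + z*(-55*n^2 + 416*n + 711) + 405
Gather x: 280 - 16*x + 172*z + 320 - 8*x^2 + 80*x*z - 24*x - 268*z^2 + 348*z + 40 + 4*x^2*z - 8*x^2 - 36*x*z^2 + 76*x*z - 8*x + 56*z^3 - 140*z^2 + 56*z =x^2*(4*z - 16) + x*(-36*z^2 + 156*z - 48) + 56*z^3 - 408*z^2 + 576*z + 640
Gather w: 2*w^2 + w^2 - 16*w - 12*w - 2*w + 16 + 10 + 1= 3*w^2 - 30*w + 27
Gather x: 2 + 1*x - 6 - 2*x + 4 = -x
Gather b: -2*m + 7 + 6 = 13 - 2*m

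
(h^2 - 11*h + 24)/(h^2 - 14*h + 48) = (h - 3)/(h - 6)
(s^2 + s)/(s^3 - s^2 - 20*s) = (s + 1)/(s^2 - s - 20)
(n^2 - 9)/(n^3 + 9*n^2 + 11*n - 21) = (n - 3)/(n^2 + 6*n - 7)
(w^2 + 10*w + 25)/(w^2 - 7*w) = (w^2 + 10*w + 25)/(w*(w - 7))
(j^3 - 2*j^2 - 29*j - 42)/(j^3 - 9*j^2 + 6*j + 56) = (j + 3)/(j - 4)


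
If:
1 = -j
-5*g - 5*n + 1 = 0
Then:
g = 1/5 - n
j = -1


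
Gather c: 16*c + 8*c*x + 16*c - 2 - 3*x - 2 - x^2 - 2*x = c*(8*x + 32) - x^2 - 5*x - 4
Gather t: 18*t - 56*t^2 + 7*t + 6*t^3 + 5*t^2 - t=6*t^3 - 51*t^2 + 24*t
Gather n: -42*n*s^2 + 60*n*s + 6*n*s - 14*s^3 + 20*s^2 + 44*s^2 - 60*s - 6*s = n*(-42*s^2 + 66*s) - 14*s^3 + 64*s^2 - 66*s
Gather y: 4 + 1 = 5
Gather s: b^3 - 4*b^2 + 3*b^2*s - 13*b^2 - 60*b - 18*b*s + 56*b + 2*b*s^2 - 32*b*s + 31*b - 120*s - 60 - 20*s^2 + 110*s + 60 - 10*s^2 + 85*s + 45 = b^3 - 17*b^2 + 27*b + s^2*(2*b - 30) + s*(3*b^2 - 50*b + 75) + 45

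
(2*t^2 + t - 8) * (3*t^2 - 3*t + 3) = 6*t^4 - 3*t^3 - 21*t^2 + 27*t - 24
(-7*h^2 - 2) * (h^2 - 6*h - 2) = -7*h^4 + 42*h^3 + 12*h^2 + 12*h + 4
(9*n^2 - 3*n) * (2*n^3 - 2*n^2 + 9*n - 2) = 18*n^5 - 24*n^4 + 87*n^3 - 45*n^2 + 6*n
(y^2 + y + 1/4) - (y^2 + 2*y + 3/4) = -y - 1/2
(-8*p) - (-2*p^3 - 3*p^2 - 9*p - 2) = 2*p^3 + 3*p^2 + p + 2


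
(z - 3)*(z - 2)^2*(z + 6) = z^4 - z^3 - 26*z^2 + 84*z - 72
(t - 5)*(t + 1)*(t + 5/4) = t^3 - 11*t^2/4 - 10*t - 25/4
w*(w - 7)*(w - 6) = w^3 - 13*w^2 + 42*w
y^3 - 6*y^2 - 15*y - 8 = (y - 8)*(y + 1)^2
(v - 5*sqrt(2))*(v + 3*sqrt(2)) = v^2 - 2*sqrt(2)*v - 30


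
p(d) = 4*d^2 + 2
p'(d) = 8*d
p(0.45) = 2.81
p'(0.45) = 3.60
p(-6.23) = 157.25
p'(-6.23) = -49.84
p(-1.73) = 13.97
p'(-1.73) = -13.84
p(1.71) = 13.70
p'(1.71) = 13.68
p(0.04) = 2.01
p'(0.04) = 0.32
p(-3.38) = 47.70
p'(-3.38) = -27.04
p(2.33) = 23.72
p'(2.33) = 18.64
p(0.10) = 2.04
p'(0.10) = 0.80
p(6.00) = 146.00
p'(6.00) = 48.00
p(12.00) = 578.00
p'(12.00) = 96.00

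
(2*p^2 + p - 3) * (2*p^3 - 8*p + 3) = 4*p^5 + 2*p^4 - 22*p^3 - 2*p^2 + 27*p - 9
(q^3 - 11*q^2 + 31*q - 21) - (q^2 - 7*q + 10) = q^3 - 12*q^2 + 38*q - 31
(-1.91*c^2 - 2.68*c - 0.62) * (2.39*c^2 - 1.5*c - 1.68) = -4.5649*c^4 - 3.5402*c^3 + 5.747*c^2 + 5.4324*c + 1.0416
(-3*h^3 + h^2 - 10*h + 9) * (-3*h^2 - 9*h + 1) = 9*h^5 + 24*h^4 + 18*h^3 + 64*h^2 - 91*h + 9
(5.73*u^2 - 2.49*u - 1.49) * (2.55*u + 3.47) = 14.6115*u^3 + 13.5336*u^2 - 12.4398*u - 5.1703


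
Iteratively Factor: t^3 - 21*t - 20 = (t - 5)*(t^2 + 5*t + 4) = (t - 5)*(t + 1)*(t + 4)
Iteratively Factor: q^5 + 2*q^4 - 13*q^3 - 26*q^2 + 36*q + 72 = (q - 2)*(q^4 + 4*q^3 - 5*q^2 - 36*q - 36) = (q - 2)*(q + 2)*(q^3 + 2*q^2 - 9*q - 18) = (q - 2)*(q + 2)^2*(q^2 - 9) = (q - 3)*(q - 2)*(q + 2)^2*(q + 3)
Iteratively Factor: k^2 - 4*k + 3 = (k - 3)*(k - 1)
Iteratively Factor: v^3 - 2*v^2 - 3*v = (v)*(v^2 - 2*v - 3) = v*(v + 1)*(v - 3)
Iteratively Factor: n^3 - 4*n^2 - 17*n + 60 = (n - 5)*(n^2 + n - 12) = (n - 5)*(n - 3)*(n + 4)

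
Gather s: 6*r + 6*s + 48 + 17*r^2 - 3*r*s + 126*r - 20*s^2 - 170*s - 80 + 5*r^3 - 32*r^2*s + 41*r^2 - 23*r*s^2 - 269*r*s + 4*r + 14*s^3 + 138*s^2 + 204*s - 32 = 5*r^3 + 58*r^2 + 136*r + 14*s^3 + s^2*(118 - 23*r) + s*(-32*r^2 - 272*r + 40) - 64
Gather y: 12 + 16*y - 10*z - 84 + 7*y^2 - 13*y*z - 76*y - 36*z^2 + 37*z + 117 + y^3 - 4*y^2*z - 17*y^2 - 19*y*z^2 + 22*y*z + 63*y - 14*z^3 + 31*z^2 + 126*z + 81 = y^3 + y^2*(-4*z - 10) + y*(-19*z^2 + 9*z + 3) - 14*z^3 - 5*z^2 + 153*z + 126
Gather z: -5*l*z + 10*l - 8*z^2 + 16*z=10*l - 8*z^2 + z*(16 - 5*l)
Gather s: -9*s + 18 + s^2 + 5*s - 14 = s^2 - 4*s + 4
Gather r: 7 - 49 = -42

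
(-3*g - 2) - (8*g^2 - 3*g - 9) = 7 - 8*g^2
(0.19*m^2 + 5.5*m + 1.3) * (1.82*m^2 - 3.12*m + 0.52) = 0.3458*m^4 + 9.4172*m^3 - 14.6952*m^2 - 1.196*m + 0.676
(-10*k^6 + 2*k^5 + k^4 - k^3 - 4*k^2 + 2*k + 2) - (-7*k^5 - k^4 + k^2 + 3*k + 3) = -10*k^6 + 9*k^5 + 2*k^4 - k^3 - 5*k^2 - k - 1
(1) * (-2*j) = -2*j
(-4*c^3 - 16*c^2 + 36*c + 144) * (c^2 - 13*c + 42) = -4*c^5 + 36*c^4 + 76*c^3 - 996*c^2 - 360*c + 6048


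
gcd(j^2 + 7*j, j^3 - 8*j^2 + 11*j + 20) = 1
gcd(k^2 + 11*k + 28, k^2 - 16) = k + 4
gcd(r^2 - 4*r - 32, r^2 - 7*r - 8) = r - 8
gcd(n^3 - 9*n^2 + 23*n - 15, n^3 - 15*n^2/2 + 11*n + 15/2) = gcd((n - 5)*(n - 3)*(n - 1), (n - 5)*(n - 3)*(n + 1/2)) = n^2 - 8*n + 15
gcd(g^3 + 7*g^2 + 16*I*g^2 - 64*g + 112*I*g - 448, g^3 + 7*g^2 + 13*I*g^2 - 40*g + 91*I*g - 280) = g^2 + g*(7 + 8*I) + 56*I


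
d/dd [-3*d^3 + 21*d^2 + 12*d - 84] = -9*d^2 + 42*d + 12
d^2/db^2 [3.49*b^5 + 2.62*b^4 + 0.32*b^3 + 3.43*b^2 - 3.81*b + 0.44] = 69.8*b^3 + 31.44*b^2 + 1.92*b + 6.86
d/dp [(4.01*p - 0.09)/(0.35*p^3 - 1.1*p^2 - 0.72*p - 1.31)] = (-2.807*p^3 + 4.5055*p^2 - 0.198*p - 5.3179)/(0.1225*p^6 - 0.77*p^5 + 0.706*p^4 + 0.667*p^3 + 3.4004*p^2 + 1.8864*p + 1.7161)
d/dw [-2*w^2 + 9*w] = 9 - 4*w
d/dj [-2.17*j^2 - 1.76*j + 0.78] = -4.34*j - 1.76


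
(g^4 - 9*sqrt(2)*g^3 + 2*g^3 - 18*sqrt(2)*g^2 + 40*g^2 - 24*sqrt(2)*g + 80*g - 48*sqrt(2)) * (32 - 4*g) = -4*g^5 + 24*g^4 + 36*sqrt(2)*g^4 - 216*sqrt(2)*g^3 - 96*g^3 - 480*sqrt(2)*g^2 + 960*g^2 - 576*sqrt(2)*g + 2560*g - 1536*sqrt(2)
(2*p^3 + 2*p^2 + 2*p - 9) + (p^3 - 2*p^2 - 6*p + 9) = 3*p^3 - 4*p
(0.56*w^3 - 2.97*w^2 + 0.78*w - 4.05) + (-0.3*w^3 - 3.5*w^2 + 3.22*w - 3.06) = 0.26*w^3 - 6.47*w^2 + 4.0*w - 7.11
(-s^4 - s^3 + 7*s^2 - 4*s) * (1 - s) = s^5 - 8*s^3 + 11*s^2 - 4*s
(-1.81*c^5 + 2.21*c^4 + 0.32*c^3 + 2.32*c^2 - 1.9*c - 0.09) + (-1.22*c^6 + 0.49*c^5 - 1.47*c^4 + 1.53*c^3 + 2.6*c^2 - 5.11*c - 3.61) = -1.22*c^6 - 1.32*c^5 + 0.74*c^4 + 1.85*c^3 + 4.92*c^2 - 7.01*c - 3.7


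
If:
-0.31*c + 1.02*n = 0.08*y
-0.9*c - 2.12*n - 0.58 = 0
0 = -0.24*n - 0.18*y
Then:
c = -0.39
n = -0.11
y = 0.14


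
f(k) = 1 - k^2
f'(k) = -2*k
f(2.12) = -3.49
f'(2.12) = -4.24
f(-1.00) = 0.00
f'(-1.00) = 2.00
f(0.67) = 0.55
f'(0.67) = -1.34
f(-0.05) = 1.00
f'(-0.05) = 0.10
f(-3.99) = -14.92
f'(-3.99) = 7.98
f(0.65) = 0.58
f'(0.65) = -1.30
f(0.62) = 0.62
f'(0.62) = -1.24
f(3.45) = -10.90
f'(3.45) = -6.90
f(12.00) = -143.00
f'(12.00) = -24.00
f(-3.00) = -8.00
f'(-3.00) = 6.00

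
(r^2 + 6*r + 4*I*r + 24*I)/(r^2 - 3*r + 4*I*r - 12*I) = (r + 6)/(r - 3)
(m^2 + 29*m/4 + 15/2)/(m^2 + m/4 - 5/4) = (m + 6)/(m - 1)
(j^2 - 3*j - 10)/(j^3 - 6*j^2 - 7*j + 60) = (j + 2)/(j^2 - j - 12)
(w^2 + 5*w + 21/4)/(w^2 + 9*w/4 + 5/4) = (4*w^2 + 20*w + 21)/(4*w^2 + 9*w + 5)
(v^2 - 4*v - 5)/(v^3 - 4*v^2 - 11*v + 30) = (v + 1)/(v^2 + v - 6)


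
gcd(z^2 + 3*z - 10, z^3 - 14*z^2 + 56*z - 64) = z - 2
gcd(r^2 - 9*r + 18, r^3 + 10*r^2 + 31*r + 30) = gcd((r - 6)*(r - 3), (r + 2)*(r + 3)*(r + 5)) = 1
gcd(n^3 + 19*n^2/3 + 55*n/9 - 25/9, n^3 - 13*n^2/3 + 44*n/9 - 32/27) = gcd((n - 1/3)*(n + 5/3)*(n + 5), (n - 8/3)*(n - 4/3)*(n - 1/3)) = n - 1/3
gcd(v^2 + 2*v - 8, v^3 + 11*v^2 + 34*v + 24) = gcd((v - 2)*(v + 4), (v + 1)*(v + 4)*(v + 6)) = v + 4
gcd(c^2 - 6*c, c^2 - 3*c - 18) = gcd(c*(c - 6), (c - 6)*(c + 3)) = c - 6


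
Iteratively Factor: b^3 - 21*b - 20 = (b + 4)*(b^2 - 4*b - 5) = (b - 5)*(b + 4)*(b + 1)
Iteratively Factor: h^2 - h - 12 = (h - 4)*(h + 3)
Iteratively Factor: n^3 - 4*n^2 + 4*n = (n)*(n^2 - 4*n + 4) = n*(n - 2)*(n - 2)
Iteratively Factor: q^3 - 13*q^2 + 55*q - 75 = (q - 5)*(q^2 - 8*q + 15) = (q - 5)^2*(q - 3)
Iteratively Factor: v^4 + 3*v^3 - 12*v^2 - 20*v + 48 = (v - 2)*(v^3 + 5*v^2 - 2*v - 24) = (v - 2)*(v + 4)*(v^2 + v - 6) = (v - 2)^2*(v + 4)*(v + 3)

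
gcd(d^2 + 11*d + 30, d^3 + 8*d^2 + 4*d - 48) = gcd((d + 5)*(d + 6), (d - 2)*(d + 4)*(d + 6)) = d + 6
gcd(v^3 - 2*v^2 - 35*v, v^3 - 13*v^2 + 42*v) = v^2 - 7*v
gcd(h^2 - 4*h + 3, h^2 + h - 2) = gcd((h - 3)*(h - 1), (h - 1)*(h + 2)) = h - 1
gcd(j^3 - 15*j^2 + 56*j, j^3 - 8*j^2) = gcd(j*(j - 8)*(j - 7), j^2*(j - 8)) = j^2 - 8*j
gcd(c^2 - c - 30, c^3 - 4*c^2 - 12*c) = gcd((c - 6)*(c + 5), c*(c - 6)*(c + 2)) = c - 6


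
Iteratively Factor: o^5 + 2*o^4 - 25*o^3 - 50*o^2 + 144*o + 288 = (o + 2)*(o^4 - 25*o^2 + 144) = (o - 3)*(o + 2)*(o^3 + 3*o^2 - 16*o - 48) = (o - 4)*(o - 3)*(o + 2)*(o^2 + 7*o + 12) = (o - 4)*(o - 3)*(o + 2)*(o + 3)*(o + 4)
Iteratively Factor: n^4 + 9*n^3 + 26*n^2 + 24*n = (n + 3)*(n^3 + 6*n^2 + 8*n) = (n + 2)*(n + 3)*(n^2 + 4*n) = (n + 2)*(n + 3)*(n + 4)*(n)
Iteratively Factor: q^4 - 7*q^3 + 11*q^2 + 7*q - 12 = (q - 3)*(q^3 - 4*q^2 - q + 4) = (q - 3)*(q - 1)*(q^2 - 3*q - 4) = (q - 4)*(q - 3)*(q - 1)*(q + 1)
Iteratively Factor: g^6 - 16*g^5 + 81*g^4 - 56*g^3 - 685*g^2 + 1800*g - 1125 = (g + 3)*(g^5 - 19*g^4 + 138*g^3 - 470*g^2 + 725*g - 375) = (g - 5)*(g + 3)*(g^4 - 14*g^3 + 68*g^2 - 130*g + 75) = (g - 5)^2*(g + 3)*(g^3 - 9*g^2 + 23*g - 15) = (g - 5)^2*(g - 1)*(g + 3)*(g^2 - 8*g + 15) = (g - 5)^3*(g - 1)*(g + 3)*(g - 3)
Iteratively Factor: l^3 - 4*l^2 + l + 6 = (l - 2)*(l^2 - 2*l - 3) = (l - 2)*(l + 1)*(l - 3)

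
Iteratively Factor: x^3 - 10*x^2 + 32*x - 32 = (x - 4)*(x^2 - 6*x + 8) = (x - 4)*(x - 2)*(x - 4)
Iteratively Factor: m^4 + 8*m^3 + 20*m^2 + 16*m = (m + 2)*(m^3 + 6*m^2 + 8*m) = (m + 2)*(m + 4)*(m^2 + 2*m) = m*(m + 2)*(m + 4)*(m + 2)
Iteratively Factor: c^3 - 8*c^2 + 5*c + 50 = (c - 5)*(c^2 - 3*c - 10) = (c - 5)^2*(c + 2)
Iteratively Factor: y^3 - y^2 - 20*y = (y + 4)*(y^2 - 5*y) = y*(y + 4)*(y - 5)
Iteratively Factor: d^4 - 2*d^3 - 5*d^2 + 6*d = (d)*(d^3 - 2*d^2 - 5*d + 6) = d*(d + 2)*(d^2 - 4*d + 3) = d*(d - 3)*(d + 2)*(d - 1)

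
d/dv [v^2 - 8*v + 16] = 2*v - 8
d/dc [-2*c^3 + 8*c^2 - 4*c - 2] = -6*c^2 + 16*c - 4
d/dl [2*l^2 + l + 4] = 4*l + 1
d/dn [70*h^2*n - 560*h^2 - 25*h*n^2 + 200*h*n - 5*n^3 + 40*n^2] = 70*h^2 - 50*h*n + 200*h - 15*n^2 + 80*n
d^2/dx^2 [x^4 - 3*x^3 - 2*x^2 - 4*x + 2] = 12*x^2 - 18*x - 4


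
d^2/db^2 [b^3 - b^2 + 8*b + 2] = 6*b - 2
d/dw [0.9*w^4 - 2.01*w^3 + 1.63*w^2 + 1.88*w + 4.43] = 3.6*w^3 - 6.03*w^2 + 3.26*w + 1.88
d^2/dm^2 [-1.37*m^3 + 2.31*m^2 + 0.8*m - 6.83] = 4.62 - 8.22*m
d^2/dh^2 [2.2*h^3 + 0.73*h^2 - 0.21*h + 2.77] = 13.2*h + 1.46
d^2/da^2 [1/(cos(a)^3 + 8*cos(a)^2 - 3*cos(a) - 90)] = (9*sin(a)^6 - 88*sin(a)^4*cos(a) - 265*sin(a)^4 + 3026*sin(a)^2 + 329*cos(a)/2 - 393*cos(3*a)/2 - 1312)/((cos(a) - 3)^3*(cos(a) + 5)^3*(cos(a) + 6)^3)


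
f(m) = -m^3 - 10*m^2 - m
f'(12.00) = -673.00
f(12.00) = -3180.00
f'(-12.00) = -193.00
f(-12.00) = 300.00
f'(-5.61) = 16.78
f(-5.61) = -132.55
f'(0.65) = -15.27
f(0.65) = -5.15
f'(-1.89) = 26.08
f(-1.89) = -27.08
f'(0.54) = -12.67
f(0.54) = -3.61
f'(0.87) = -20.67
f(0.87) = -9.10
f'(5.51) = -202.28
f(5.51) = -476.40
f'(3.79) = -119.89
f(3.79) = -201.87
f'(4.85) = -168.57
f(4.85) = -354.16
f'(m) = -3*m^2 - 20*m - 1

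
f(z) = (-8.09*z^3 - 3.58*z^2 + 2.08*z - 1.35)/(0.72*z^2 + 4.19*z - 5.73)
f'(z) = (-1.44*z - 4.19)*(-8.09*z^3 - 3.58*z^2 + 2.08*z - 1.35)/(0.72*z^2 + 4.19*z - 5.73)^2 + (-24.27*z^2 - 7.16*z + 2.08)/(0.72*z^2 + 4.19*z - 5.73)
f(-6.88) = -5141.29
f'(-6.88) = 63999.22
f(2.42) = -15.29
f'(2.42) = -4.64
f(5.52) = -37.11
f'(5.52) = -8.30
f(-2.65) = -10.07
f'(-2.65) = 12.36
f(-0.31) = 0.30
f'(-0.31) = -0.12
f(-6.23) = -463.67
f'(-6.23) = 800.38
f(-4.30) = -54.31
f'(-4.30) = 50.28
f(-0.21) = 0.28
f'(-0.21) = -0.21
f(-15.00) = 283.30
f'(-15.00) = -4.49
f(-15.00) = 283.30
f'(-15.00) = -4.49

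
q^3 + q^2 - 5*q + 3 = (q - 1)^2*(q + 3)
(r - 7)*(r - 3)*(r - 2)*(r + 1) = r^4 - 11*r^3 + 29*r^2 - r - 42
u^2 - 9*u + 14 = (u - 7)*(u - 2)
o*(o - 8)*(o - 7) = o^3 - 15*o^2 + 56*o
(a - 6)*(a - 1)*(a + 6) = a^3 - a^2 - 36*a + 36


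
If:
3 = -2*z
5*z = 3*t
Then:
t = -5/2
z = -3/2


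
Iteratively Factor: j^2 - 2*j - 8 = (j + 2)*(j - 4)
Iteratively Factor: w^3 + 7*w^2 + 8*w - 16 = (w - 1)*(w^2 + 8*w + 16) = (w - 1)*(w + 4)*(w + 4)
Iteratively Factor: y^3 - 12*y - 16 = (y + 2)*(y^2 - 2*y - 8) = (y + 2)^2*(y - 4)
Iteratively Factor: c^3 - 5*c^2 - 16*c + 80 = (c + 4)*(c^2 - 9*c + 20) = (c - 4)*(c + 4)*(c - 5)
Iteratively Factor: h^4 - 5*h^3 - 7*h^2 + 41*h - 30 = (h - 5)*(h^3 - 7*h + 6) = (h - 5)*(h - 2)*(h^2 + 2*h - 3) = (h - 5)*(h - 2)*(h + 3)*(h - 1)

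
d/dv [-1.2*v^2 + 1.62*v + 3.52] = 1.62 - 2.4*v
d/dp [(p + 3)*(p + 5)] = 2*p + 8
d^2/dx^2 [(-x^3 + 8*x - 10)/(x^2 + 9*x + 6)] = 2*(-67*x^3 - 192*x^2 - 522*x - 1182)/(x^6 + 27*x^5 + 261*x^4 + 1053*x^3 + 1566*x^2 + 972*x + 216)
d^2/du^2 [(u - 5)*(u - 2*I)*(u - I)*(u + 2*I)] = 12*u^2 + 6*u*(-5 - I) + 8 + 10*I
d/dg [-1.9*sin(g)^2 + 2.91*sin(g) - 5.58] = (2.91 - 3.8*sin(g))*cos(g)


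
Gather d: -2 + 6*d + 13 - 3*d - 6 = 3*d + 5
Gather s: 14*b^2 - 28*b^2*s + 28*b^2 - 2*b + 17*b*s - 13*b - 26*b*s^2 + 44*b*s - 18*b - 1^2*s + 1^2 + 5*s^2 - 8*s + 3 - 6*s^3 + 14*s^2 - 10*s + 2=42*b^2 - 33*b - 6*s^3 + s^2*(19 - 26*b) + s*(-28*b^2 + 61*b - 19) + 6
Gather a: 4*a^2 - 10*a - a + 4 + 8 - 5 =4*a^2 - 11*a + 7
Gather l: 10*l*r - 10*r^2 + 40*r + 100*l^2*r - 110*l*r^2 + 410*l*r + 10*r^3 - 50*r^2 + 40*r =100*l^2*r + l*(-110*r^2 + 420*r) + 10*r^3 - 60*r^2 + 80*r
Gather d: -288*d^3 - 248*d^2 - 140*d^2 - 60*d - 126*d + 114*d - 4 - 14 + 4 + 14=-288*d^3 - 388*d^2 - 72*d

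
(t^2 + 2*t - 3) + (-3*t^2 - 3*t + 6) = -2*t^2 - t + 3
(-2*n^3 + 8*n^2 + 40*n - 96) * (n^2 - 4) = -2*n^5 + 8*n^4 + 48*n^3 - 128*n^2 - 160*n + 384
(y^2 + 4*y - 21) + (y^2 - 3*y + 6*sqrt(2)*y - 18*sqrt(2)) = 2*y^2 + y + 6*sqrt(2)*y - 18*sqrt(2) - 21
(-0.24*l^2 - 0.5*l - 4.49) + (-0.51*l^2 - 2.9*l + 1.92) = -0.75*l^2 - 3.4*l - 2.57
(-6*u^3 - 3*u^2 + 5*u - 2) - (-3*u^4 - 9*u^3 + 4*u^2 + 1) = 3*u^4 + 3*u^3 - 7*u^2 + 5*u - 3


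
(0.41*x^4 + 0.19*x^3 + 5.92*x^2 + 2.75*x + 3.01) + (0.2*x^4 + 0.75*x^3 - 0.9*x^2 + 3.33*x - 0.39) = 0.61*x^4 + 0.94*x^3 + 5.02*x^2 + 6.08*x + 2.62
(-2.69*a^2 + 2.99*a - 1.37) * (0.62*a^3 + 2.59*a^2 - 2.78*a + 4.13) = -1.6678*a^5 - 5.1133*a^4 + 14.3729*a^3 - 22.9702*a^2 + 16.1573*a - 5.6581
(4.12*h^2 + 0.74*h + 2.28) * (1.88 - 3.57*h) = -14.7084*h^3 + 5.1038*h^2 - 6.7484*h + 4.2864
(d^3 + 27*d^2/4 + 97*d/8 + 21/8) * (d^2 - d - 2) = d^5 + 23*d^4/4 + 27*d^3/8 - 23*d^2 - 215*d/8 - 21/4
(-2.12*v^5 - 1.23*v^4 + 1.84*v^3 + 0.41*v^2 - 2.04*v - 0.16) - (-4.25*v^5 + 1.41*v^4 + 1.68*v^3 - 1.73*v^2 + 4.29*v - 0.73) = 2.13*v^5 - 2.64*v^4 + 0.16*v^3 + 2.14*v^2 - 6.33*v + 0.57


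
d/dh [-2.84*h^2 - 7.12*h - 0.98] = -5.68*h - 7.12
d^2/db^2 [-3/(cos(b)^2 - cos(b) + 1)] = 3*(-4*sin(b)^4 - sin(b)^2 - 19*cos(b)/4 + 3*cos(3*b)/4 + 5)/(sin(b)^2 + cos(b) - 2)^3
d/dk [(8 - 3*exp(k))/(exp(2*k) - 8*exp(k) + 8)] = (3*exp(2*k) - 16*exp(k) + 40)*exp(k)/(exp(4*k) - 16*exp(3*k) + 80*exp(2*k) - 128*exp(k) + 64)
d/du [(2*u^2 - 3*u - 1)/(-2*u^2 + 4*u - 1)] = (2*u^2 - 8*u + 7)/(4*u^4 - 16*u^3 + 20*u^2 - 8*u + 1)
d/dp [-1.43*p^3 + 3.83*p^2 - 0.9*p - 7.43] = -4.29*p^2 + 7.66*p - 0.9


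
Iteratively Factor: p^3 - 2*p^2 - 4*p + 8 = (p + 2)*(p^2 - 4*p + 4) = (p - 2)*(p + 2)*(p - 2)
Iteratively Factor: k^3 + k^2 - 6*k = (k + 3)*(k^2 - 2*k) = k*(k + 3)*(k - 2)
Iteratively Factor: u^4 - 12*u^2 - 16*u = (u + 2)*(u^3 - 2*u^2 - 8*u) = (u + 2)^2*(u^2 - 4*u) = (u - 4)*(u + 2)^2*(u)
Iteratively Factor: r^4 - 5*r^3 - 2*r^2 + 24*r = (r + 2)*(r^3 - 7*r^2 + 12*r) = (r - 4)*(r + 2)*(r^2 - 3*r) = (r - 4)*(r - 3)*(r + 2)*(r)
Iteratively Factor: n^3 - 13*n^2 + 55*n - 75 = (n - 3)*(n^2 - 10*n + 25) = (n - 5)*(n - 3)*(n - 5)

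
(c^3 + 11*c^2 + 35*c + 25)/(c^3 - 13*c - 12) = (c^2 + 10*c + 25)/(c^2 - c - 12)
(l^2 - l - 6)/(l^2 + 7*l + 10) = (l - 3)/(l + 5)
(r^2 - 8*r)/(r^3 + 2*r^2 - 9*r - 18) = r*(r - 8)/(r^3 + 2*r^2 - 9*r - 18)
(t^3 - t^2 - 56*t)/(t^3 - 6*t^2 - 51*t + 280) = t/(t - 5)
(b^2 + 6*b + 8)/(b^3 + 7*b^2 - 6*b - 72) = (b + 2)/(b^2 + 3*b - 18)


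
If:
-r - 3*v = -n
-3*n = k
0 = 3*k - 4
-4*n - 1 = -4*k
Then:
No Solution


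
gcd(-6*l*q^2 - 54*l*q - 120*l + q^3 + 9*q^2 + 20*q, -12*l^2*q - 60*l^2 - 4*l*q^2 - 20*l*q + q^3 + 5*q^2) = -6*l*q - 30*l + q^2 + 5*q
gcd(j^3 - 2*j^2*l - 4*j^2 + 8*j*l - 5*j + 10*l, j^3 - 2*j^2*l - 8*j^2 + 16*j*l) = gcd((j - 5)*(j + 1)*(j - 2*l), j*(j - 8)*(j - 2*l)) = j - 2*l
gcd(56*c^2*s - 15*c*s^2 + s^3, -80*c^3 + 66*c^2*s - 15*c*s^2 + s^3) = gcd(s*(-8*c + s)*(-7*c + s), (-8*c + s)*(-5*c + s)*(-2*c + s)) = -8*c + s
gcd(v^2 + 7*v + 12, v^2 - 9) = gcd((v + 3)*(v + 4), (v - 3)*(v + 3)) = v + 3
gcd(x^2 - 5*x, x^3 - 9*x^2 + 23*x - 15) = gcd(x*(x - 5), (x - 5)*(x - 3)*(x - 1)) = x - 5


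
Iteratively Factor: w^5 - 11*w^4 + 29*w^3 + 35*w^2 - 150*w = (w - 5)*(w^4 - 6*w^3 - w^2 + 30*w) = w*(w - 5)*(w^3 - 6*w^2 - w + 30) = w*(w - 5)*(w - 3)*(w^2 - 3*w - 10) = w*(w - 5)^2*(w - 3)*(w + 2)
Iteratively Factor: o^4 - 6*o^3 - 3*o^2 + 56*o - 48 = (o - 4)*(o^3 - 2*o^2 - 11*o + 12) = (o - 4)*(o + 3)*(o^2 - 5*o + 4) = (o - 4)^2*(o + 3)*(o - 1)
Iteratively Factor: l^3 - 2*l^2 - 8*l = (l + 2)*(l^2 - 4*l) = (l - 4)*(l + 2)*(l)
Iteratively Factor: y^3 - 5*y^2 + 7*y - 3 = (y - 1)*(y^2 - 4*y + 3) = (y - 1)^2*(y - 3)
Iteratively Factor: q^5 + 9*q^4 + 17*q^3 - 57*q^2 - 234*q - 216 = (q + 4)*(q^4 + 5*q^3 - 3*q^2 - 45*q - 54) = (q + 3)*(q + 4)*(q^3 + 2*q^2 - 9*q - 18) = (q + 3)^2*(q + 4)*(q^2 - q - 6) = (q - 3)*(q + 3)^2*(q + 4)*(q + 2)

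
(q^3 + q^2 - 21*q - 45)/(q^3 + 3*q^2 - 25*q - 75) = (q + 3)/(q + 5)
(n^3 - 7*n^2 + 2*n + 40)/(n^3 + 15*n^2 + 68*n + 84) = (n^2 - 9*n + 20)/(n^2 + 13*n + 42)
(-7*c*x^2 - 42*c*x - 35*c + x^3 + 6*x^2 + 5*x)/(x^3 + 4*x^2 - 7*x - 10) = (-7*c + x)/(x - 2)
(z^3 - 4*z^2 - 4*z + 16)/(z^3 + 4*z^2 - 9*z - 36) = (z^3 - 4*z^2 - 4*z + 16)/(z^3 + 4*z^2 - 9*z - 36)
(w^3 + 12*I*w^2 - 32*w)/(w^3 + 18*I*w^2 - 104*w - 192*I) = w/(w + 6*I)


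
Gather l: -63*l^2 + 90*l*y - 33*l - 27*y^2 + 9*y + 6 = -63*l^2 + l*(90*y - 33) - 27*y^2 + 9*y + 6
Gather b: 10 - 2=8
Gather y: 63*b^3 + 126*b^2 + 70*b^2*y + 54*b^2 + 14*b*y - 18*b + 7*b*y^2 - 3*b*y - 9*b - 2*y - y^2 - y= 63*b^3 + 180*b^2 - 27*b + y^2*(7*b - 1) + y*(70*b^2 + 11*b - 3)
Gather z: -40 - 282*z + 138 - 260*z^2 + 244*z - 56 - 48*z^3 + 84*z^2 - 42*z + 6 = -48*z^3 - 176*z^2 - 80*z + 48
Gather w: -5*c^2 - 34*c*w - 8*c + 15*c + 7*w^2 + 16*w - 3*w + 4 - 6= -5*c^2 + 7*c + 7*w^2 + w*(13 - 34*c) - 2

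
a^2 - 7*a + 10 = (a - 5)*(a - 2)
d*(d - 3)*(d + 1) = d^3 - 2*d^2 - 3*d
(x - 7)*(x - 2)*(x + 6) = x^3 - 3*x^2 - 40*x + 84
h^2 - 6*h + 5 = (h - 5)*(h - 1)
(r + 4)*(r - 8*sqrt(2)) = r^2 - 8*sqrt(2)*r + 4*r - 32*sqrt(2)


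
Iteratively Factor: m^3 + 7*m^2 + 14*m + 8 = (m + 2)*(m^2 + 5*m + 4) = (m + 1)*(m + 2)*(m + 4)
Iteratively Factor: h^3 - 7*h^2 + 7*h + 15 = (h - 5)*(h^2 - 2*h - 3) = (h - 5)*(h + 1)*(h - 3)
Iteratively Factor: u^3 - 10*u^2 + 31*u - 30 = (u - 2)*(u^2 - 8*u + 15) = (u - 5)*(u - 2)*(u - 3)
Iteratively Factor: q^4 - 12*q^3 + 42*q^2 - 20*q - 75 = (q - 5)*(q^3 - 7*q^2 + 7*q + 15) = (q - 5)*(q - 3)*(q^2 - 4*q - 5) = (q - 5)*(q - 3)*(q + 1)*(q - 5)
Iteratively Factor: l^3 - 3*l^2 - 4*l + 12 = (l + 2)*(l^2 - 5*l + 6) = (l - 3)*(l + 2)*(l - 2)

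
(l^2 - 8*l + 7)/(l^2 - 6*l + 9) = (l^2 - 8*l + 7)/(l^2 - 6*l + 9)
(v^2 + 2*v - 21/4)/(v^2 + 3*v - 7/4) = (2*v - 3)/(2*v - 1)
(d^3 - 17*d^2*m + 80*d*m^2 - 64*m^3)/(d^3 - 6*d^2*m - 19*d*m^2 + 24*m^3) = (d - 8*m)/(d + 3*m)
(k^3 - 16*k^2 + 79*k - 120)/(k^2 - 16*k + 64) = (k^2 - 8*k + 15)/(k - 8)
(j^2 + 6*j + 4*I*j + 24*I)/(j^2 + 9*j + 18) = (j + 4*I)/(j + 3)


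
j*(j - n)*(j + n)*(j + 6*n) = j^4 + 6*j^3*n - j^2*n^2 - 6*j*n^3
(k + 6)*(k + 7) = k^2 + 13*k + 42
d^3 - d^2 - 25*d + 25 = (d - 5)*(d - 1)*(d + 5)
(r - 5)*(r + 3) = r^2 - 2*r - 15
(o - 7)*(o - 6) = o^2 - 13*o + 42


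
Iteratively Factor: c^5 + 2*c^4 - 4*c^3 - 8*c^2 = (c - 2)*(c^4 + 4*c^3 + 4*c^2) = c*(c - 2)*(c^3 + 4*c^2 + 4*c) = c*(c - 2)*(c + 2)*(c^2 + 2*c) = c*(c - 2)*(c + 2)^2*(c)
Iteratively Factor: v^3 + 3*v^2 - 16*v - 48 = (v + 4)*(v^2 - v - 12) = (v + 3)*(v + 4)*(v - 4)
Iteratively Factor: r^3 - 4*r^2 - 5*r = (r)*(r^2 - 4*r - 5) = r*(r - 5)*(r + 1)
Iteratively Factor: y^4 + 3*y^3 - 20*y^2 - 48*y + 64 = (y + 4)*(y^3 - y^2 - 16*y + 16) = (y + 4)^2*(y^2 - 5*y + 4) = (y - 4)*(y + 4)^2*(y - 1)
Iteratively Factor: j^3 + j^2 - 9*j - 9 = (j - 3)*(j^2 + 4*j + 3) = (j - 3)*(j + 3)*(j + 1)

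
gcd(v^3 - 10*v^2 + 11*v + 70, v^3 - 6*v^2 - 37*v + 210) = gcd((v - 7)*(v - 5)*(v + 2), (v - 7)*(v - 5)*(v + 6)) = v^2 - 12*v + 35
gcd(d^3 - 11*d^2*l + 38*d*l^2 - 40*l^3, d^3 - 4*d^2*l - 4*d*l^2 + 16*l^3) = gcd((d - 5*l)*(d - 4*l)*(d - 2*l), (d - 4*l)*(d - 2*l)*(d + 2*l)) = d^2 - 6*d*l + 8*l^2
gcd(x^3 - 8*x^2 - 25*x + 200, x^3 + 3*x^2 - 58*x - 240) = x^2 - 3*x - 40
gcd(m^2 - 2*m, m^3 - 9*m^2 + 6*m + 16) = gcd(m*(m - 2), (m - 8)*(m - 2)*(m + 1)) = m - 2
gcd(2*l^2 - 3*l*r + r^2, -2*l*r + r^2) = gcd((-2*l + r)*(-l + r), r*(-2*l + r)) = -2*l + r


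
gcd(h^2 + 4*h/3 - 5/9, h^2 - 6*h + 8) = 1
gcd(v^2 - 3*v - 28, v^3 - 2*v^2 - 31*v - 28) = v^2 - 3*v - 28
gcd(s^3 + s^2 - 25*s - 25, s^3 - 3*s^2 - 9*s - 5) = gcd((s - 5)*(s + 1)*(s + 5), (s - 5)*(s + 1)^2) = s^2 - 4*s - 5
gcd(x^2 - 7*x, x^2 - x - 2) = 1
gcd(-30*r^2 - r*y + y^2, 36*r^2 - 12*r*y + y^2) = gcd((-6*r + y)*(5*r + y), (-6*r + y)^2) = -6*r + y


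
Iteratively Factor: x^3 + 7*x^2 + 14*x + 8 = (x + 4)*(x^2 + 3*x + 2) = (x + 2)*(x + 4)*(x + 1)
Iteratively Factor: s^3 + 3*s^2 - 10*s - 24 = (s + 2)*(s^2 + s - 12) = (s + 2)*(s + 4)*(s - 3)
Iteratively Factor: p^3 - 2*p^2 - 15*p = (p - 5)*(p^2 + 3*p) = (p - 5)*(p + 3)*(p)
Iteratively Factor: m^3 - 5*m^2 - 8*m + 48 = (m - 4)*(m^2 - m - 12) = (m - 4)*(m + 3)*(m - 4)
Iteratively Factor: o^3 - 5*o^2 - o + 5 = (o + 1)*(o^2 - 6*o + 5) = (o - 1)*(o + 1)*(o - 5)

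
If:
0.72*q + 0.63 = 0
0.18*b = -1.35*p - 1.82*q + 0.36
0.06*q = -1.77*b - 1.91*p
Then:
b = -1.79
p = 1.68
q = -0.88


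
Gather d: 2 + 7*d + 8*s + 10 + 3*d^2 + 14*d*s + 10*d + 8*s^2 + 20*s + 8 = 3*d^2 + d*(14*s + 17) + 8*s^2 + 28*s + 20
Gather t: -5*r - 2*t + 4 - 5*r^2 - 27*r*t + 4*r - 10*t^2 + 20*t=-5*r^2 - r - 10*t^2 + t*(18 - 27*r) + 4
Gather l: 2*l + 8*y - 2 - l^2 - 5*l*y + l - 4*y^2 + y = -l^2 + l*(3 - 5*y) - 4*y^2 + 9*y - 2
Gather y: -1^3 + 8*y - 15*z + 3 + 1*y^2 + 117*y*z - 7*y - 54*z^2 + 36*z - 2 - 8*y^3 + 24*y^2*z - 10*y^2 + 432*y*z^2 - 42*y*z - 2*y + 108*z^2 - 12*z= -8*y^3 + y^2*(24*z - 9) + y*(432*z^2 + 75*z - 1) + 54*z^2 + 9*z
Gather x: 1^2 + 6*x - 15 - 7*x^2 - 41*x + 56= -7*x^2 - 35*x + 42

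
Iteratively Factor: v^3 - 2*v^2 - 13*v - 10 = (v - 5)*(v^2 + 3*v + 2) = (v - 5)*(v + 1)*(v + 2)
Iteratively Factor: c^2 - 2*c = (c)*(c - 2)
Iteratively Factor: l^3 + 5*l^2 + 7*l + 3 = (l + 1)*(l^2 + 4*l + 3) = (l + 1)^2*(l + 3)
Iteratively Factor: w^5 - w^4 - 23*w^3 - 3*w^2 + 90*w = (w - 5)*(w^4 + 4*w^3 - 3*w^2 - 18*w) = w*(w - 5)*(w^3 + 4*w^2 - 3*w - 18) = w*(w - 5)*(w + 3)*(w^2 + w - 6) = w*(w - 5)*(w + 3)^2*(w - 2)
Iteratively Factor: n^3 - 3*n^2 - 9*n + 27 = (n - 3)*(n^2 - 9) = (n - 3)*(n + 3)*(n - 3)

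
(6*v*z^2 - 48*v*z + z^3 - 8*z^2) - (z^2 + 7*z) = 6*v*z^2 - 48*v*z + z^3 - 9*z^2 - 7*z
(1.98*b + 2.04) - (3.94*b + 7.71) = -1.96*b - 5.67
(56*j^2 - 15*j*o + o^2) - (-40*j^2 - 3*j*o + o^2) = 96*j^2 - 12*j*o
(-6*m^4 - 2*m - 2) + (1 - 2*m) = -6*m^4 - 4*m - 1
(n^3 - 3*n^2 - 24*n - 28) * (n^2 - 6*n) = n^5 - 9*n^4 - 6*n^3 + 116*n^2 + 168*n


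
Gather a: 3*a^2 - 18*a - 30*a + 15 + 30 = 3*a^2 - 48*a + 45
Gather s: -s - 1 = -s - 1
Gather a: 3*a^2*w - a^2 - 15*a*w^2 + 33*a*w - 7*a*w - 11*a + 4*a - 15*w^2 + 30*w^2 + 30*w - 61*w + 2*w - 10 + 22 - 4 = a^2*(3*w - 1) + a*(-15*w^2 + 26*w - 7) + 15*w^2 - 29*w + 8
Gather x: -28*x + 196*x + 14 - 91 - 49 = 168*x - 126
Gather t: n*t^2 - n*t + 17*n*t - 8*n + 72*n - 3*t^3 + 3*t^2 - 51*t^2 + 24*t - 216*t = 64*n - 3*t^3 + t^2*(n - 48) + t*(16*n - 192)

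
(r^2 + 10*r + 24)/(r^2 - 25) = (r^2 + 10*r + 24)/(r^2 - 25)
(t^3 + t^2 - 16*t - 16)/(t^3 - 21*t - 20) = (t - 4)/(t - 5)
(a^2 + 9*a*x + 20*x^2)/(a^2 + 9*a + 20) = (a^2 + 9*a*x + 20*x^2)/(a^2 + 9*a + 20)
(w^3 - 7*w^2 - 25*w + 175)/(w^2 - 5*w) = w - 2 - 35/w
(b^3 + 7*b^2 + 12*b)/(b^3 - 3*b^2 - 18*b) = (b + 4)/(b - 6)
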